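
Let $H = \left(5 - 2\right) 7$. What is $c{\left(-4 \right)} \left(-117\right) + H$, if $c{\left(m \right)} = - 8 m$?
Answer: $-3723$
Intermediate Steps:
$H = 21$ ($H = 3 \cdot 7 = 21$)
$c{\left(-4 \right)} \left(-117\right) + H = \left(-8\right) \left(-4\right) \left(-117\right) + 21 = 32 \left(-117\right) + 21 = -3744 + 21 = -3723$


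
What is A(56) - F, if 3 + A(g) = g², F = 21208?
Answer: -18075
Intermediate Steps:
A(g) = -3 + g²
A(56) - F = (-3 + 56²) - 1*21208 = (-3 + 3136) - 21208 = 3133 - 21208 = -18075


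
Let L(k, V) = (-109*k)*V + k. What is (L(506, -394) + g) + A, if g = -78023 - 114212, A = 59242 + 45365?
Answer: 21643554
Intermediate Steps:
L(k, V) = k - 109*V*k (L(k, V) = -109*V*k + k = k - 109*V*k)
A = 104607
g = -192235
(L(506, -394) + g) + A = (506*(1 - 109*(-394)) - 192235) + 104607 = (506*(1 + 42946) - 192235) + 104607 = (506*42947 - 192235) + 104607 = (21731182 - 192235) + 104607 = 21538947 + 104607 = 21643554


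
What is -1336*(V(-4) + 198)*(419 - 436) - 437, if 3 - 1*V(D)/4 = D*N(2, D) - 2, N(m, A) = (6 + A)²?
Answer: 6404347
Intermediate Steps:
V(D) = 20 - 4*D*(6 + D)² (V(D) = 12 - 4*(D*(6 + D)² - 2) = 12 - 4*(-2 + D*(6 + D)²) = 12 + (8 - 4*D*(6 + D)²) = 20 - 4*D*(6 + D)²)
-1336*(V(-4) + 198)*(419 - 436) - 437 = -1336*((20 - 4*(-4)*(6 - 4)²) + 198)*(419 - 436) - 437 = -1336*((20 - 4*(-4)*2²) + 198)*(-17) - 437 = -1336*((20 - 4*(-4)*4) + 198)*(-17) - 437 = -1336*((20 + 64) + 198)*(-17) - 437 = -1336*(84 + 198)*(-17) - 437 = -376752*(-17) - 437 = -1336*(-4794) - 437 = 6404784 - 437 = 6404347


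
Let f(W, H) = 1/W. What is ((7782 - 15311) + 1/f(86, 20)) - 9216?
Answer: -16659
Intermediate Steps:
((7782 - 15311) + 1/f(86, 20)) - 9216 = ((7782 - 15311) + 1/(1/86)) - 9216 = (-7529 + 1/(1/86)) - 9216 = (-7529 + 86) - 9216 = -7443 - 9216 = -16659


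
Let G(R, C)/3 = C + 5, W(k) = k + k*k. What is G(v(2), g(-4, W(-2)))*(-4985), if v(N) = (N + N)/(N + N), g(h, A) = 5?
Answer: -149550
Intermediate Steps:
W(k) = k + k**2
v(N) = 1 (v(N) = (2*N)/((2*N)) = (2*N)*(1/(2*N)) = 1)
G(R, C) = 15 + 3*C (G(R, C) = 3*(C + 5) = 3*(5 + C) = 15 + 3*C)
G(v(2), g(-4, W(-2)))*(-4985) = (15 + 3*5)*(-4985) = (15 + 15)*(-4985) = 30*(-4985) = -149550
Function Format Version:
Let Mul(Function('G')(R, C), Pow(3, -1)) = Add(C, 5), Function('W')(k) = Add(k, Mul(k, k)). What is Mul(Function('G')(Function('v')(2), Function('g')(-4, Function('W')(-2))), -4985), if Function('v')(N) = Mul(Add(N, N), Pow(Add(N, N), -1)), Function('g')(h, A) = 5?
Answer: -149550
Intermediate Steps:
Function('W')(k) = Add(k, Pow(k, 2))
Function('v')(N) = 1 (Function('v')(N) = Mul(Mul(2, N), Pow(Mul(2, N), -1)) = Mul(Mul(2, N), Mul(Rational(1, 2), Pow(N, -1))) = 1)
Function('G')(R, C) = Add(15, Mul(3, C)) (Function('G')(R, C) = Mul(3, Add(C, 5)) = Mul(3, Add(5, C)) = Add(15, Mul(3, C)))
Mul(Function('G')(Function('v')(2), Function('g')(-4, Function('W')(-2))), -4985) = Mul(Add(15, Mul(3, 5)), -4985) = Mul(Add(15, 15), -4985) = Mul(30, -4985) = -149550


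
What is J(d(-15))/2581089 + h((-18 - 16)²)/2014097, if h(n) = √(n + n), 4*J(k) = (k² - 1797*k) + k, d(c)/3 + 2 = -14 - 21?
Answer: 70559/3441452 + 34*√2/2014097 ≈ 0.020527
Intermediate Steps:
d(c) = -111 (d(c) = -6 + 3*(-14 - 21) = -6 + 3*(-35) = -6 - 105 = -111)
J(k) = -449*k + k²/4 (J(k) = ((k² - 1797*k) + k)/4 = (k² - 1796*k)/4 = -449*k + k²/4)
h(n) = √2*√n (h(n) = √(2*n) = √2*√n)
J(d(-15))/2581089 + h((-18 - 16)²)/2014097 = ((¼)*(-111)*(-1796 - 111))/2581089 + (√2*√((-18 - 16)²))/2014097 = ((¼)*(-111)*(-1907))*(1/2581089) + (√2*√((-34)²))*(1/2014097) = (211677/4)*(1/2581089) + (√2*√1156)*(1/2014097) = 70559/3441452 + (√2*34)*(1/2014097) = 70559/3441452 + (34*√2)*(1/2014097) = 70559/3441452 + 34*√2/2014097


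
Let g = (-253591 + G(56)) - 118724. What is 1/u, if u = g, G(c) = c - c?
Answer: -1/372315 ≈ -2.6859e-6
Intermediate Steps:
G(c) = 0
g = -372315 (g = (-253591 + 0) - 118724 = -253591 - 118724 = -372315)
u = -372315
1/u = 1/(-372315) = -1/372315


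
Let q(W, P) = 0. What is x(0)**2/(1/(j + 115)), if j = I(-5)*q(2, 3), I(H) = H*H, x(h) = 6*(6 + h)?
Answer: 149040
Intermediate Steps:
x(h) = 36 + 6*h
I(H) = H**2
j = 0 (j = (-5)**2*0 = 25*0 = 0)
x(0)**2/(1/(j + 115)) = (36 + 6*0)**2/(1/(0 + 115)) = (36 + 0)**2/(1/115) = 36**2/(1/115) = 1296*115 = 149040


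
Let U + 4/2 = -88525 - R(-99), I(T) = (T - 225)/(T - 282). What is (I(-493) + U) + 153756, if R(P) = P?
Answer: 50629918/775 ≈ 65329.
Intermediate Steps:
I(T) = (-225 + T)/(-282 + T)
U = -88428 (U = -2 + (-88525 - 1*(-99)) = -2 + (-88525 + 99) = -2 - 88426 = -88428)
(I(-493) + U) + 153756 = ((-225 - 493)/(-282 - 493) - 88428) + 153756 = (-718/(-775) - 88428) + 153756 = (-1/775*(-718) - 88428) + 153756 = (718/775 - 88428) + 153756 = -68530982/775 + 153756 = 50629918/775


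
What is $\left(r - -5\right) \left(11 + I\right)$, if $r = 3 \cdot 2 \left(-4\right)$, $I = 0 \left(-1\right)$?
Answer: $-209$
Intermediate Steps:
$I = 0$
$r = -24$ ($r = 6 \left(-4\right) = -24$)
$\left(r - -5\right) \left(11 + I\right) = \left(-24 - -5\right) \left(11 + 0\right) = \left(-24 + 5\right) 11 = \left(-19\right) 11 = -209$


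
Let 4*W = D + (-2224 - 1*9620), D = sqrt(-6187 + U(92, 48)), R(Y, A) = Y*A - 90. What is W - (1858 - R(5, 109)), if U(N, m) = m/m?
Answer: -4364 + I*sqrt(6186)/4 ≈ -4364.0 + 19.663*I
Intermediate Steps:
U(N, m) = 1
R(Y, A) = -90 + A*Y (R(Y, A) = A*Y - 90 = -90 + A*Y)
D = I*sqrt(6186) (D = sqrt(-6187 + 1) = sqrt(-6186) = I*sqrt(6186) ≈ 78.651*I)
W = -2961 + I*sqrt(6186)/4 (W = (I*sqrt(6186) + (-2224 - 1*9620))/4 = (I*sqrt(6186) + (-2224 - 9620))/4 = (I*sqrt(6186) - 11844)/4 = (-11844 + I*sqrt(6186))/4 = -2961 + I*sqrt(6186)/4 ≈ -2961.0 + 19.663*I)
W - (1858 - R(5, 109)) = (-2961 + I*sqrt(6186)/4) - (1858 - (-90 + 109*5)) = (-2961 + I*sqrt(6186)/4) - (1858 - (-90 + 545)) = (-2961 + I*sqrt(6186)/4) - (1858 - 1*455) = (-2961 + I*sqrt(6186)/4) - (1858 - 455) = (-2961 + I*sqrt(6186)/4) - 1*1403 = (-2961 + I*sqrt(6186)/4) - 1403 = -4364 + I*sqrt(6186)/4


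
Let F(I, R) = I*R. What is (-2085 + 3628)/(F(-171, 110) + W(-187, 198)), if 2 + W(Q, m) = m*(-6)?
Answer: -1543/20000 ≈ -0.077150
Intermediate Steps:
W(Q, m) = -2 - 6*m (W(Q, m) = -2 + m*(-6) = -2 - 6*m)
(-2085 + 3628)/(F(-171, 110) + W(-187, 198)) = (-2085 + 3628)/(-171*110 + (-2 - 6*198)) = 1543/(-18810 + (-2 - 1188)) = 1543/(-18810 - 1190) = 1543/(-20000) = 1543*(-1/20000) = -1543/20000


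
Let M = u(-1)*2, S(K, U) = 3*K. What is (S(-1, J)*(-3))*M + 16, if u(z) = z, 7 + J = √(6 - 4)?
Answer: -2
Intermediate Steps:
J = -7 + √2 (J = -7 + √(6 - 4) = -7 + √2 ≈ -5.5858)
M = -2 (M = -1*2 = -2)
(S(-1, J)*(-3))*M + 16 = ((3*(-1))*(-3))*(-2) + 16 = -3*(-3)*(-2) + 16 = 9*(-2) + 16 = -18 + 16 = -2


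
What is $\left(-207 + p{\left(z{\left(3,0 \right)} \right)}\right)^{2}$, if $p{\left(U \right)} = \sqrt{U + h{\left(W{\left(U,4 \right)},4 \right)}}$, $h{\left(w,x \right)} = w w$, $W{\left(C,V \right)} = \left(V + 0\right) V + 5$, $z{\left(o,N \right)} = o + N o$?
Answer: $43293 - 828 \sqrt{111} \approx 34570.0$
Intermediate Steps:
$W{\left(C,V \right)} = 5 + V^{2}$ ($W{\left(C,V \right)} = V V + 5 = V^{2} + 5 = 5 + V^{2}$)
$h{\left(w,x \right)} = w^{2}$
$p{\left(U \right)} = \sqrt{441 + U}$ ($p{\left(U \right)} = \sqrt{U + \left(5 + 4^{2}\right)^{2}} = \sqrt{U + \left(5 + 16\right)^{2}} = \sqrt{U + 21^{2}} = \sqrt{U + 441} = \sqrt{441 + U}$)
$\left(-207 + p{\left(z{\left(3,0 \right)} \right)}\right)^{2} = \left(-207 + \sqrt{441 + 3 \left(1 + 0\right)}\right)^{2} = \left(-207 + \sqrt{441 + 3 \cdot 1}\right)^{2} = \left(-207 + \sqrt{441 + 3}\right)^{2} = \left(-207 + \sqrt{444}\right)^{2} = \left(-207 + 2 \sqrt{111}\right)^{2}$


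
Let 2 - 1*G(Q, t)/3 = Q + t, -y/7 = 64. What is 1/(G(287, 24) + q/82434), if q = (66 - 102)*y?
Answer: -13739/12733365 ≈ -0.0010790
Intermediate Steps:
y = -448 (y = -7*64 = -448)
q = 16128 (q = (66 - 102)*(-448) = -36*(-448) = 16128)
G(Q, t) = 6 - 3*Q - 3*t (G(Q, t) = 6 - 3*(Q + t) = 6 + (-3*Q - 3*t) = 6 - 3*Q - 3*t)
1/(G(287, 24) + q/82434) = 1/((6 - 3*287 - 3*24) + 16128/82434) = 1/((6 - 861 - 72) + 16128*(1/82434)) = 1/(-927 + 2688/13739) = 1/(-12733365/13739) = -13739/12733365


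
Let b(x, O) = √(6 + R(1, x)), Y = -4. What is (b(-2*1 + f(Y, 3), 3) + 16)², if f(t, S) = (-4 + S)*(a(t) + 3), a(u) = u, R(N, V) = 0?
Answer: (16 + √6)² ≈ 340.38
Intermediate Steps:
f(t, S) = (-4 + S)*(3 + t) (f(t, S) = (-4 + S)*(t + 3) = (-4 + S)*(3 + t))
b(x, O) = √6 (b(x, O) = √(6 + 0) = √6)
(b(-2*1 + f(Y, 3), 3) + 16)² = (√6 + 16)² = (16 + √6)²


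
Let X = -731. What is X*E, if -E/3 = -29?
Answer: -63597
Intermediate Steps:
E = 87 (E = -3*(-29) = 87)
X*E = -731*87 = -63597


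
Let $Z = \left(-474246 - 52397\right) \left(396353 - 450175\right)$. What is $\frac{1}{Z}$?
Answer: $\frac{1}{28344979546} \approx 3.528 \cdot 10^{-11}$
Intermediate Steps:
$Z = 28344979546$ ($Z = \left(-526643\right) \left(-53822\right) = 28344979546$)
$\frac{1}{Z} = \frac{1}{28344979546}$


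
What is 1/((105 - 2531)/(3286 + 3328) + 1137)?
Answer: 3307/3758846 ≈ 0.00087979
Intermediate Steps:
1/((105 - 2531)/(3286 + 3328) + 1137) = 1/(-2426/6614 + 1137) = 1/(-2426*1/6614 + 1137) = 1/(-1213/3307 + 1137) = 1/(3758846/3307) = 3307/3758846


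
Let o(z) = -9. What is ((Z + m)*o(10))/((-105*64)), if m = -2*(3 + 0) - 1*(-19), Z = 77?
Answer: 27/224 ≈ 0.12054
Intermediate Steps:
m = 13 (m = -2*3 + 19 = -6 + 19 = 13)
((Z + m)*o(10))/((-105*64)) = ((77 + 13)*(-9))/((-105*64)) = (90*(-9))/(-6720) = -810*(-1/6720) = 27/224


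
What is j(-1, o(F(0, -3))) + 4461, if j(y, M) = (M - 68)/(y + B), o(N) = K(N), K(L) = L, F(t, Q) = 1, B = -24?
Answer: 111592/25 ≈ 4463.7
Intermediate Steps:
o(N) = N
j(y, M) = (-68 + M)/(-24 + y) (j(y, M) = (M - 68)/(y - 24) = (-68 + M)/(-24 + y))
j(-1, o(F(0, -3))) + 4461 = (-68 + 1)/(-24 - 1) + 4461 = -67/(-25) + 4461 = -1/25*(-67) + 4461 = 67/25 + 4461 = 111592/25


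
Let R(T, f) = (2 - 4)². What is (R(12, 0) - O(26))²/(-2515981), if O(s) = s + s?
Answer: -2304/2515981 ≈ -0.00091575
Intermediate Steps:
O(s) = 2*s
R(T, f) = 4 (R(T, f) = (-2)² = 4)
(R(12, 0) - O(26))²/(-2515981) = (4 - 2*26)²/(-2515981) = (4 - 1*52)²*(-1/2515981) = (4 - 52)²*(-1/2515981) = (-48)²*(-1/2515981) = 2304*(-1/2515981) = -2304/2515981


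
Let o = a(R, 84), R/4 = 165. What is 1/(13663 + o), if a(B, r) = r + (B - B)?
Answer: 1/13747 ≈ 7.2743e-5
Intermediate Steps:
R = 660 (R = 4*165 = 660)
a(B, r) = r (a(B, r) = r + 0 = r)
o = 84
1/(13663 + o) = 1/(13663 + 84) = 1/13747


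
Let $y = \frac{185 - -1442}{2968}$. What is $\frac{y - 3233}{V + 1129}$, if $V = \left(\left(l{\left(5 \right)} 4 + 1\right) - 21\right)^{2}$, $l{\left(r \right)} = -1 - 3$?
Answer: $- \frac{9593917}{7197400} \approx -1.333$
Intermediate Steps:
$l{\left(r \right)} = -4$
$V = 1296$ ($V = \left(\left(\left(-4\right) 4 + 1\right) - 21\right)^{2} = \left(\left(-16 + 1\right) - 21\right)^{2} = \left(-15 - 21\right)^{2} = \left(-36\right)^{2} = 1296$)
$y = \frac{1627}{2968}$ ($y = \left(185 + 1442\right) \frac{1}{2968} = 1627 \cdot \frac{1}{2968} = \frac{1627}{2968} \approx 0.54818$)
$\frac{y - 3233}{V + 1129} = \frac{\frac{1627}{2968} - 3233}{1296 + 1129} = - \frac{9593917}{2968 \cdot 2425} = \left(- \frac{9593917}{2968}\right) \frac{1}{2425} = - \frac{9593917}{7197400}$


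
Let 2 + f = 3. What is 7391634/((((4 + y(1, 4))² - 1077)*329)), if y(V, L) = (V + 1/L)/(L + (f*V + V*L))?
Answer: -9579557664/451911439 ≈ -21.198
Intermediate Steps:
f = 1 (f = -2 + 3 = 1)
y(V, L) = (V + 1/L)/(L + V + L*V) (y(V, L) = (V + 1/L)/(L + (1*V + V*L)) = (V + 1/L)/(L + (V + L*V)) = (V + 1/L)/(L + V + L*V))
7391634/((((4 + y(1, 4))² - 1077)*329)) = 7391634/((((4 + (1 + 4*1)/(4*(4 + 1 + 4*1)))² - 1077)*329)) = 7391634/((((4 + (1 + 4)/(4*(4 + 1 + 4)))² - 1077)*329)) = 7391634/((((4 + (¼)*5/9)² - 1077)*329)) = 7391634/((((4 + (¼)*(⅑)*5)² - 1077)*329)) = 7391634/((((4 + 5/36)² - 1077)*329)) = 7391634/((((149/36)² - 1077)*329)) = 7391634/(((22201/1296 - 1077)*329)) = 7391634/((-1373591/1296*329)) = 7391634/(-451911439/1296) = 7391634*(-1296/451911439) = -9579557664/451911439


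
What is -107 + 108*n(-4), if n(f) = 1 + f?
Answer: -431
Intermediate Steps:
-107 + 108*n(-4) = -107 + 108*(1 - 4) = -107 + 108*(-3) = -107 - 324 = -431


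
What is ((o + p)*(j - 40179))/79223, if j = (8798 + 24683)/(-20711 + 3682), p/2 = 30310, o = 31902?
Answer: -63307407976784/1349088467 ≈ -46926.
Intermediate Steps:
p = 60620 (p = 2*30310 = 60620)
j = -33481/17029 (j = 33481/(-17029) = 33481*(-1/17029) = -33481/17029 ≈ -1.9661)
((o + p)*(j - 40179))/79223 = ((31902 + 60620)*(-33481/17029 - 40179))/79223 = (92522*(-684241672/17029))*(1/79223) = -63307407976784/17029*1/79223 = -63307407976784/1349088467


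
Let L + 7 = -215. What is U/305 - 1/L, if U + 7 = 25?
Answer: 4301/67710 ≈ 0.063521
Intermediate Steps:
U = 18 (U = -7 + 25 = 18)
L = -222 (L = -7 - 215 = -222)
U/305 - 1/L = 18/305 - 1/(-222) = 18*(1/305) - 1*(-1/222) = 18/305 + 1/222 = 4301/67710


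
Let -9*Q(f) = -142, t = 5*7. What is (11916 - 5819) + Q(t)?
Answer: 55015/9 ≈ 6112.8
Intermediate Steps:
t = 35
Q(f) = 142/9 (Q(f) = -⅑*(-142) = 142/9)
(11916 - 5819) + Q(t) = (11916 - 5819) + 142/9 = 6097 + 142/9 = 55015/9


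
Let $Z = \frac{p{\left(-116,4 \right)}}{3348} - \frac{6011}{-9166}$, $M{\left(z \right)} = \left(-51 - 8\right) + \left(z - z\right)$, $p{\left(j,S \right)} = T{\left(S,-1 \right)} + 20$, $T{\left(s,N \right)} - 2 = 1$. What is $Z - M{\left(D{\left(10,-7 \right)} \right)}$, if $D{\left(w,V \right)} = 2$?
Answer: $\frac{915456979}{15343884} \approx 59.663$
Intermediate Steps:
$T{\left(s,N \right)} = 3$ ($T{\left(s,N \right)} = 2 + 1 = 3$)
$p{\left(j,S \right)} = 23$ ($p{\left(j,S \right)} = 3 + 20 = 23$)
$M{\left(z \right)} = -59$ ($M{\left(z \right)} = -59 + 0 = -59$)
$Z = \frac{10167823}{15343884}$ ($Z = \frac{23}{3348} - \frac{6011}{-9166} = 23 \cdot \frac{1}{3348} - - \frac{6011}{9166} = \frac{23}{3348} + \frac{6011}{9166} = \frac{10167823}{15343884} \approx 0.66266$)
$Z - M{\left(D{\left(10,-7 \right)} \right)} = \frac{10167823}{15343884} - -59 = \frac{10167823}{15343884} + 59 = \frac{915456979}{15343884}$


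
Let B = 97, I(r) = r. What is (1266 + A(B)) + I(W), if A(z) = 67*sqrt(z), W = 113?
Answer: 1379 + 67*sqrt(97) ≈ 2038.9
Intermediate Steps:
(1266 + A(B)) + I(W) = (1266 + 67*sqrt(97)) + 113 = 1379 + 67*sqrt(97)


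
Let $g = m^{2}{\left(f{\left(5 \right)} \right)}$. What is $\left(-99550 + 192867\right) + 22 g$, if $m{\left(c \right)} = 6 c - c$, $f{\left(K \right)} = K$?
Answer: $107067$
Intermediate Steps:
$m{\left(c \right)} = 5 c$
$g = 625$ ($g = \left(5 \cdot 5\right)^{2} = 25^{2} = 625$)
$\left(-99550 + 192867\right) + 22 g = \left(-99550 + 192867\right) + 22 \cdot 625 = 93317 + 13750 = 107067$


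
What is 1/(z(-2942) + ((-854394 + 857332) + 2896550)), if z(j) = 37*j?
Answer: 1/2790634 ≈ 3.5834e-7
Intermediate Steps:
1/(z(-2942) + ((-854394 + 857332) + 2896550)) = 1/(37*(-2942) + ((-854394 + 857332) + 2896550)) = 1/(-108854 + (2938 + 2896550)) = 1/(-108854 + 2899488) = 1/2790634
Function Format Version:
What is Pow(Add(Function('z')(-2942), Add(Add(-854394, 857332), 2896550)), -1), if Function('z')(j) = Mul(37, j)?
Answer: Rational(1, 2790634) ≈ 3.5834e-7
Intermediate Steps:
Pow(Add(Function('z')(-2942), Add(Add(-854394, 857332), 2896550)), -1) = Pow(Add(Mul(37, -2942), Add(Add(-854394, 857332), 2896550)), -1) = Pow(Add(-108854, Add(2938, 2896550)), -1) = Pow(Add(-108854, 2899488), -1) = Pow(2790634, -1) = Rational(1, 2790634)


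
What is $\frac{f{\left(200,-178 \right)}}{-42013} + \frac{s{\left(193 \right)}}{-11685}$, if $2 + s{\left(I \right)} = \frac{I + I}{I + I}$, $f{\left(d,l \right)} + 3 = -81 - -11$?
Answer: $\frac{895018}{490921905} \approx 0.0018231$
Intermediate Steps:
$f{\left(d,l \right)} = -73$ ($f{\left(d,l \right)} = -3 - 70 = -73$)
$s{\left(I \right)} = -1$ ($s{\left(I \right)} = -2 + \frac{I + I}{I + I} = -2 + \frac{2 I}{2 I} = -2 + 2 I \frac{1}{2 I} = -2 + 1 = -1$)
$\frac{f{\left(200,-178 \right)}}{-42013} + \frac{s{\left(193 \right)}}{-11685} = - \frac{73}{-42013} - \frac{1}{-11685} = \left(-73\right) \left(- \frac{1}{42013}\right) - - \frac{1}{11685} = \frac{73}{42013} + \frac{1}{11685} = \frac{895018}{490921905}$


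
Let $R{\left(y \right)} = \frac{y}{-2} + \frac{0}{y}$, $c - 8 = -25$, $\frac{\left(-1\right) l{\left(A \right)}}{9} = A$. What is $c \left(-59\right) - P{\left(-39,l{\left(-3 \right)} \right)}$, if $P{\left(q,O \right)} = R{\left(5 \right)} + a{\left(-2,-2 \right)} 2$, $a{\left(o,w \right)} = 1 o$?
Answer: $\frac{2019}{2} \approx 1009.5$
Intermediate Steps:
$l{\left(A \right)} = - 9 A$
$c = -17$ ($c = 8 - 25 = -17$)
$R{\left(y \right)} = - \frac{y}{2}$ ($R{\left(y \right)} = y \left(- \frac{1}{2}\right) + 0 = - \frac{y}{2} + 0 = - \frac{y}{2}$)
$a{\left(o,w \right)} = o$
$P{\left(q,O \right)} = - \frac{13}{2}$ ($P{\left(q,O \right)} = \left(- \frac{1}{2}\right) 5 - 4 = - \frac{5}{2} - 4 = - \frac{13}{2}$)
$c \left(-59\right) - P{\left(-39,l{\left(-3 \right)} \right)} = \left(-17\right) \left(-59\right) - - \frac{13}{2} = 1003 + \frac{13}{2} = \frac{2019}{2}$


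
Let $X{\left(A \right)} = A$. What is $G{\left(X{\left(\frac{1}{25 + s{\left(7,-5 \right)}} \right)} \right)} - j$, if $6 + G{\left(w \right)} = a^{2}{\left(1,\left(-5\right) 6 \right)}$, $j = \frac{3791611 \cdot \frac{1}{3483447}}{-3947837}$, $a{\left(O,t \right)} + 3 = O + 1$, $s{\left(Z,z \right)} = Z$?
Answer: $- \frac{68760400979084}{13752080954139} \approx -5.0$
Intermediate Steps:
$a{\left(O,t \right)} = -2 + O$ ($a{\left(O,t \right)} = -3 + \left(O + 1\right) = -3 + \left(1 + O\right) = -2 + O$)
$j = - \frac{3791611}{13752080954139}$ ($j = 3791611 \cdot \frac{1}{3483447} \left(- \frac{1}{3947837}\right) = \frac{3791611}{3483447} \left(- \frac{1}{3947837}\right) = - \frac{3791611}{13752080954139} \approx -2.7571 \cdot 10^{-7}$)
$G{\left(w \right)} = -5$ ($G{\left(w \right)} = -6 + \left(-2 + 1\right)^{2} = -6 + \left(-1\right)^{2} = -6 + 1 = -5$)
$G{\left(X{\left(\frac{1}{25 + s{\left(7,-5 \right)}} \right)} \right)} - j = -5 - - \frac{3791611}{13752080954139} = -5 + \frac{3791611}{13752080954139} = - \frac{68760400979084}{13752080954139}$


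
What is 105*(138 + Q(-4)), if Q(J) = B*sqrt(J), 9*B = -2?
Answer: 14490 - 140*I/3 ≈ 14490.0 - 46.667*I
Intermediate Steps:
B = -2/9 (B = (1/9)*(-2) = -2/9 ≈ -0.22222)
Q(J) = -2*sqrt(J)/9
105*(138 + Q(-4)) = 105*(138 - 4*I/9) = 14490 - 140*I/3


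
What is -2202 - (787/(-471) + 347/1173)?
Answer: -405269284/184161 ≈ -2200.6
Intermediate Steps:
-2202 - (787/(-471) + 347/1173) = -2202 - (787*(-1/471) + 347*(1/1173)) = -2202 - (-787/471 + 347/1173) = -2202 - 1*(-253238/184161) = -2202 + 253238/184161 = -405269284/184161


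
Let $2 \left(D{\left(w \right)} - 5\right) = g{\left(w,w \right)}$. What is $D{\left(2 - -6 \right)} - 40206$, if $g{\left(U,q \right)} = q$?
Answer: $-40197$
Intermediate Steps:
$D{\left(w \right)} = 5 + \frac{w}{2}$
$D{\left(2 - -6 \right)} - 40206 = \left(5 + \frac{2 - -6}{2}\right) - 40206 = \left(5 + \frac{2 + 6}{2}\right) - 40206 = \left(5 + \frac{1}{2} \cdot 8\right) - 40206 = \left(5 + 4\right) - 40206 = 9 - 40206 = -40197$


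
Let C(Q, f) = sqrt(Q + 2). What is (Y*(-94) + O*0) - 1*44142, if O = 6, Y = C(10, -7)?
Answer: -44142 - 188*sqrt(3) ≈ -44468.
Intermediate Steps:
C(Q, f) = sqrt(2 + Q)
Y = 2*sqrt(3) (Y = sqrt(2 + 10) = sqrt(12) = 2*sqrt(3) ≈ 3.4641)
(Y*(-94) + O*0) - 1*44142 = ((2*sqrt(3))*(-94) + 6*0) - 1*44142 = (-188*sqrt(3) + 0) - 44142 = -188*sqrt(3) - 44142 = -44142 - 188*sqrt(3)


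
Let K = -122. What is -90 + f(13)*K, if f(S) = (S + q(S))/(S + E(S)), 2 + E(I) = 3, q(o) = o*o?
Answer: -1676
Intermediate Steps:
q(o) = o²
E(I) = 1 (E(I) = -2 + 3 = 1)
f(S) = (S + S²)/(1 + S) (f(S) = (S + S²)/(S + 1) = (S + S²)/(1 + S))
-90 + f(13)*K = -90 + 13*(-122) = -90 - 1586 = -1676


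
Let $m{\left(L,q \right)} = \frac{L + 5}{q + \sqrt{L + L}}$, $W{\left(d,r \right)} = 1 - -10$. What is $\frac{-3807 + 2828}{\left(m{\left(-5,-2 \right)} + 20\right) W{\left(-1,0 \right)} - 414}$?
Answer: $\frac{979}{194} \approx 5.0464$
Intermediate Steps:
$W{\left(d,r \right)} = 11$ ($W{\left(d,r \right)} = 1 + 10 = 11$)
$m{\left(L,q \right)} = \frac{5 + L}{q + \sqrt{2} \sqrt{L}}$ ($m{\left(L,q \right)} = \frac{5 + L}{q + \sqrt{2 L}} = \frac{5 + L}{q + \sqrt{2} \sqrt{L}}$)
$\frac{-3807 + 2828}{\left(m{\left(-5,-2 \right)} + 20\right) W{\left(-1,0 \right)} - 414} = \frac{-3807 + 2828}{\left(\frac{5 - 5}{-2 + \sqrt{2} \sqrt{-5}} + 20\right) 11 - 414} = - \frac{979}{\left(\frac{1}{-2 + \sqrt{2} i \sqrt{5}} \cdot 0 + 20\right) 11 - 414} = - \frac{979}{\left(\frac{1}{-2 + i \sqrt{10}} \cdot 0 + 20\right) 11 - 414} = - \frac{979}{\left(0 + 20\right) 11 - 414} = - \frac{979}{20 \cdot 11 - 414} = - \frac{979}{220 - 414} = - \frac{979}{-194} = \left(-979\right) \left(- \frac{1}{194}\right) = \frac{979}{194}$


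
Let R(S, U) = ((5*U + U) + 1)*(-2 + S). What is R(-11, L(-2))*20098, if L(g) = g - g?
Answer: -261274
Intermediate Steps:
L(g) = 0
R(S, U) = (1 + 6*U)*(-2 + S) (R(S, U) = (6*U + 1)*(-2 + S) = (1 + 6*U)*(-2 + S))
R(-11, L(-2))*20098 = (-2 - 11 - 12*0 + 6*(-11)*0)*20098 = (-2 - 11 + 0 + 0)*20098 = -13*20098 = -261274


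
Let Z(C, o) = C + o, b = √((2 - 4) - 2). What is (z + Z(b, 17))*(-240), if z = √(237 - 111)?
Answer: -4080 - 720*√14 - 480*I ≈ -6774.0 - 480.0*I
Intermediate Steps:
b = 2*I (b = √(-2 - 2) = √(-4) = 2*I ≈ 2.0*I)
z = 3*√14 (z = √126 = 3*√14 ≈ 11.225)
(z + Z(b, 17))*(-240) = (3*√14 + (2*I + 17))*(-240) = (3*√14 + (17 + 2*I))*(-240) = (17 + 2*I + 3*√14)*(-240) = -4080 - 720*√14 - 480*I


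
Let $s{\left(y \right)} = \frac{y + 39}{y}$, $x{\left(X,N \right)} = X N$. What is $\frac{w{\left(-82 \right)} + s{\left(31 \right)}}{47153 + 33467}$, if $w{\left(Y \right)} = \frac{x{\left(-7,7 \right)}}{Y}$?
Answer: $\frac{7259}{204936040} \approx 3.5421 \cdot 10^{-5}$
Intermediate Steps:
$x{\left(X,N \right)} = N X$
$s{\left(y \right)} = \frac{39 + y}{y}$
$w{\left(Y \right)} = - \frac{49}{Y}$ ($w{\left(Y \right)} = \frac{7 \left(-7\right)}{Y} = - \frac{49}{Y}$)
$\frac{w{\left(-82 \right)} + s{\left(31 \right)}}{47153 + 33467} = \frac{- \frac{49}{-82} + \frac{39 + 31}{31}}{47153 + 33467} = \frac{\left(-49\right) \left(- \frac{1}{82}\right) + \frac{1}{31} \cdot 70}{80620} = \left(\frac{49}{82} + \frac{70}{31}\right) \frac{1}{80620} = \frac{7259}{2542} \cdot \frac{1}{80620} = \frac{7259}{204936040}$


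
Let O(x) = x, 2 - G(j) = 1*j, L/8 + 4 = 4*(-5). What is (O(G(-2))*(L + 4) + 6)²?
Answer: 556516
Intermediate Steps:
L = -192 (L = -32 + 8*(4*(-5)) = -32 + 8*(-20) = -32 - 160 = -192)
G(j) = 2 - j
(O(G(-2))*(L + 4) + 6)² = ((2 - 1*(-2))*(-192 + 4) + 6)² = ((2 + 2)*(-188) + 6)² = (4*(-188) + 6)² = (-752 + 6)² = (-746)² = 556516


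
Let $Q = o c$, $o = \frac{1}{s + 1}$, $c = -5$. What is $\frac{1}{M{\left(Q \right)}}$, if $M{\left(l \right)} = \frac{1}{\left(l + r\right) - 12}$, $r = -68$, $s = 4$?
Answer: $-81$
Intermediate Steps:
$o = \frac{1}{5}$ ($o = \frac{1}{4 + 1} = \frac{1}{5} \approx 0.2$)
$Q = -1$ ($Q = \frac{1}{5} \left(-5\right) = -1$)
$M{\left(l \right)} = \frac{1}{-80 + l}$ ($M{\left(l \right)} = \frac{1}{\left(l - 68\right) - 12} = \frac{1}{\left(-68 + l\right) - 12} = \frac{1}{-80 + l}$)
$\frac{1}{M{\left(Q \right)}} = \frac{1}{\frac{1}{-80 - 1}} = \frac{1}{\frac{1}{-81}} = \frac{1}{- \frac{1}{81}} = -81$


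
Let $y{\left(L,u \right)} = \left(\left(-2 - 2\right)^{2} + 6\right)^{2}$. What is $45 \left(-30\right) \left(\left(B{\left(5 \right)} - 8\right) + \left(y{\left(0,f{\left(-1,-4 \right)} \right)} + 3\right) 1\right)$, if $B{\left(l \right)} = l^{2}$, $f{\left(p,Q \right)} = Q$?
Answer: $-680400$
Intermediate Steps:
$y{\left(L,u \right)} = 484$ ($y{\left(L,u \right)} = \left(\left(-4\right)^{2} + 6\right)^{2} = \left(16 + 6\right)^{2} = 22^{2} = 484$)
$45 \left(-30\right) \left(\left(B{\left(5 \right)} - 8\right) + \left(y{\left(0,f{\left(-1,-4 \right)} \right)} + 3\right) 1\right) = 45 \left(-30\right) \left(\left(5^{2} - 8\right) + \left(484 + 3\right) 1\right) = - 1350 \left(\left(25 - 8\right) + 487 \cdot 1\right) = - 1350 \left(17 + 487\right) = \left(-1350\right) 504 = -680400$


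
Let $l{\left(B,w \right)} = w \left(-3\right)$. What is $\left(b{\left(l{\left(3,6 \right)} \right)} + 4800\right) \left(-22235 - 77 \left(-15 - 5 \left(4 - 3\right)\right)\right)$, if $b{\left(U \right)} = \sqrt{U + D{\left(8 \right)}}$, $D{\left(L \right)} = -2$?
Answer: $-99336000 - 41390 i \sqrt{5} \approx -9.9336 \cdot 10^{7} - 92551.0 i$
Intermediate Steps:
$l{\left(B,w \right)} = - 3 w$
$b{\left(U \right)} = \sqrt{-2 + U}$ ($b{\left(U \right)} = \sqrt{U - 2} = \sqrt{-2 + U}$)
$\left(b{\left(l{\left(3,6 \right)} \right)} + 4800\right) \left(-22235 - 77 \left(-15 - 5 \left(4 - 3\right)\right)\right) = \left(\sqrt{-2 - 18} + 4800\right) \left(-22235 - 77 \left(-15 - 5 \left(4 - 3\right)\right)\right) = \left(\sqrt{-2 - 18} + 4800\right) \left(-22235 - 77 \left(-15 - 5\right)\right) = \left(\sqrt{-20} + 4800\right) \left(-22235 - 77 \left(-15 - 5\right)\right) = \left(2 i \sqrt{5} + 4800\right) \left(-22235 - -1540\right) = \left(4800 + 2 i \sqrt{5}\right) \left(-22235 + 1540\right) = \left(4800 + 2 i \sqrt{5}\right) \left(-20695\right) = -99336000 - 41390 i \sqrt{5}$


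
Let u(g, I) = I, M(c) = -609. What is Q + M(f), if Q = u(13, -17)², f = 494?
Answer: -320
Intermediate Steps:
Q = 289 (Q = (-17)² = 289)
Q + M(f) = 289 - 609 = -320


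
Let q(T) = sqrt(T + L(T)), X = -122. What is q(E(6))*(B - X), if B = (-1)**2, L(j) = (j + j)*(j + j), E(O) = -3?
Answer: 123*sqrt(33) ≈ 706.58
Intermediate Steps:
L(j) = 4*j**2 (L(j) = (2*j)*(2*j) = 4*j**2)
B = 1
q(T) = sqrt(T + 4*T**2)
q(E(6))*(B - X) = sqrt(-3*(1 + 4*(-3)))*(1 - 1*(-122)) = sqrt(-3*(1 - 12))*(1 + 122) = sqrt(-3*(-11))*123 = sqrt(33)*123 = 123*sqrt(33)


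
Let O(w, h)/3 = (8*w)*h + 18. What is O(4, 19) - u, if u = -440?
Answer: 2318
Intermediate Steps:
O(w, h) = 54 + 24*h*w (O(w, h) = 3*((8*w)*h + 18) = 3*(8*h*w + 18) = 3*(18 + 8*h*w) = 54 + 24*h*w)
O(4, 19) - u = (54 + 24*19*4) - 1*(-440) = (54 + 1824) + 440 = 1878 + 440 = 2318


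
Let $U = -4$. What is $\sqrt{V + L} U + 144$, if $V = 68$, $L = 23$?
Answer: $144 - 4 \sqrt{91} \approx 105.84$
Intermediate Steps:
$\sqrt{V + L} U + 144 = \sqrt{68 + 23} \left(-4\right) + 144 = \sqrt{91} \left(-4\right) + 144 = - 4 \sqrt{91} + 144 = 144 - 4 \sqrt{91}$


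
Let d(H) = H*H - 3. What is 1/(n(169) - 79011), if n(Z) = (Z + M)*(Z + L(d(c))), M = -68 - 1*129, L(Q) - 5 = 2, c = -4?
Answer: -1/83939 ≈ -1.1913e-5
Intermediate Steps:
d(H) = -3 + H**2 (d(H) = H**2 - 3 = -3 + H**2)
L(Q) = 7 (L(Q) = 5 + 2 = 7)
M = -197 (M = -68 - 129 = -197)
n(Z) = (-197 + Z)*(7 + Z) (n(Z) = (Z - 197)*(Z + 7) = (-197 + Z)*(7 + Z))
1/(n(169) - 79011) = 1/((-1379 + 169**2 - 190*169) - 79011) = 1/((-1379 + 28561 - 32110) - 79011) = 1/(-4928 - 79011) = 1/(-83939) = -1/83939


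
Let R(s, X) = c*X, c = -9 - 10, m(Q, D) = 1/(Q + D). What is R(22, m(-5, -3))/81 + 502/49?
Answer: 326227/31752 ≈ 10.274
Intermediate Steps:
m(Q, D) = 1/(D + Q)
c = -19
R(s, X) = -19*X
R(22, m(-5, -3))/81 + 502/49 = -19/(-3 - 5)/81 + 502/49 = -19/(-8)*(1/81) + 502*(1/49) = -19*(-1/8)*(1/81) + 502/49 = (19/8)*(1/81) + 502/49 = 19/648 + 502/49 = 326227/31752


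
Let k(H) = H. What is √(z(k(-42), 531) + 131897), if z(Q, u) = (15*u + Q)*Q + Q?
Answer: I*√200911 ≈ 448.23*I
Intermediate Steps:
z(Q, u) = Q + Q*(Q + 15*u) (z(Q, u) = (Q + 15*u)*Q + Q = Q*(Q + 15*u) + Q = Q + Q*(Q + 15*u))
√(z(k(-42), 531) + 131897) = √(-42*(1 - 42 + 15*531) + 131897) = √(-42*(1 - 42 + 7965) + 131897) = √(-42*7924 + 131897) = √(-332808 + 131897) = √(-200911) = I*√200911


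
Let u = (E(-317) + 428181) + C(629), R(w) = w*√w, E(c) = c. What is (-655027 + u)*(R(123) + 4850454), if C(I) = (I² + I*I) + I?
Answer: 2739284195592 + 69464004*√123 ≈ 2.7401e+12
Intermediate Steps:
C(I) = I + 2*I² (C(I) = (I² + I²) + I = 2*I² + I = I + 2*I²)
R(w) = w^(3/2)
u = 1219775 (u = (-317 + 428181) + 629*(1 + 2*629) = 427864 + 629*(1 + 1258) = 427864 + 629*1259 = 427864 + 791911 = 1219775)
(-655027 + u)*(R(123) + 4850454) = (-655027 + 1219775)*(123^(3/2) + 4850454) = 564748*(123*√123 + 4850454) = 564748*(4850454 + 123*√123) = 2739284195592 + 69464004*√123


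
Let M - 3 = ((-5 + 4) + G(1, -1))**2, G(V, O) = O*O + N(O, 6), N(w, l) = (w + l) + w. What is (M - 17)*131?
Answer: 262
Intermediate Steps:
N(w, l) = l + 2*w (N(w, l) = (l + w) + w = l + 2*w)
G(V, O) = 6 + O**2 + 2*O (G(V, O) = O*O + (6 + 2*O) = O**2 + (6 + 2*O) = 6 + O**2 + 2*O)
M = 19 (M = 3 + ((-5 + 4) + (6 + (-1)**2 + 2*(-1)))**2 = 3 + (-1 + (6 + 1 - 2))**2 = 3 + (-1 + 5)**2 = 3 + 4**2 = 3 + 16 = 19)
(M - 17)*131 = (19 - 17)*131 = 2*131 = 262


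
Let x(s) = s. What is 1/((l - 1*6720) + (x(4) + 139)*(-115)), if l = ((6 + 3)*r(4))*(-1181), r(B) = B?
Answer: -1/65681 ≈ -1.5225e-5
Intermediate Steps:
l = -42516 (l = ((6 + 3)*4)*(-1181) = (9*4)*(-1181) = 36*(-1181) = -42516)
1/((l - 1*6720) + (x(4) + 139)*(-115)) = 1/((-42516 - 1*6720) + (4 + 139)*(-115)) = 1/((-42516 - 6720) + 143*(-115)) = 1/(-49236 - 16445) = 1/(-65681) = -1/65681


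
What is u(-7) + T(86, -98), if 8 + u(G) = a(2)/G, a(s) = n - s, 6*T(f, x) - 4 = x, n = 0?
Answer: -491/21 ≈ -23.381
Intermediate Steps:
T(f, x) = ⅔ + x/6
a(s) = -s (a(s) = 0 - s = -s)
u(G) = -8 - 2/G (u(G) = -8 + (-1*2)/G = -8 - 2/G)
u(-7) + T(86, -98) = (-8 - 2/(-7)) + (⅔ + (⅙)*(-98)) = (-8 - 2*(-⅐)) + (⅔ - 49/3) = (-8 + 2/7) - 47/3 = -54/7 - 47/3 = -491/21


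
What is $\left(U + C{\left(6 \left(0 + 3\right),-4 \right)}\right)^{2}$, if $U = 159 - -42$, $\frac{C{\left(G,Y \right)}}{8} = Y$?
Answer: $28561$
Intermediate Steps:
$C{\left(G,Y \right)} = 8 Y$
$U = 201$ ($U = 159 + 42 = 201$)
$\left(U + C{\left(6 \left(0 + 3\right),-4 \right)}\right)^{2} = \left(201 + 8 \left(-4\right)\right)^{2} = \left(201 - 32\right)^{2} = 169^{2} = 28561$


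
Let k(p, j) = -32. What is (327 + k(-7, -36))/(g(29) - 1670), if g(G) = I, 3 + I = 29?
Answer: -295/1644 ≈ -0.17944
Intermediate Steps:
I = 26 (I = -3 + 29 = 26)
g(G) = 26
(327 + k(-7, -36))/(g(29) - 1670) = (327 - 32)/(26 - 1670) = 295/(-1644) = 295*(-1/1644) = -295/1644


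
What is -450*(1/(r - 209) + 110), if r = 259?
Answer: -49509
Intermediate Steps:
-450*(1/(r - 209) + 110) = -450*(1/(259 - 209) + 110) = -450*(1/50 + 110) = -450*5501/50 = -49509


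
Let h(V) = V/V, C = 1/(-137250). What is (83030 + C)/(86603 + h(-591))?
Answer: 11395867499/11886399000 ≈ 0.95873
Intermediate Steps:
C = -1/137250 ≈ -7.2860e-6
h(V) = 1
(83030 + C)/(86603 + h(-591)) = (83030 - 1/137250)/(86603 + 1) = (11395867499/137250)/86604 = (11395867499/137250)*(1/86604) = 11395867499/11886399000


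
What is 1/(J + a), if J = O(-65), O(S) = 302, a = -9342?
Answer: -1/9040 ≈ -0.00011062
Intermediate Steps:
J = 302
1/(J + a) = 1/(302 - 9342) = 1/(-9040) = -1/9040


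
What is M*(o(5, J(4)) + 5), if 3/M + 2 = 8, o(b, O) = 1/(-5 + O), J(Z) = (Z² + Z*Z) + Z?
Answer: 78/31 ≈ 2.5161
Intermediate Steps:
J(Z) = Z + 2*Z² (J(Z) = (Z² + Z²) + Z = 2*Z² + Z = Z + 2*Z²)
M = ½ (M = 3/(-2 + 8) = 3/6 = 3*(⅙) = ½ ≈ 0.50000)
M*(o(5, J(4)) + 5) = (1/(-5 + 4*(1 + 2*4)) + 5)/2 = (1/(-5 + 4*(1 + 8)) + 5)/2 = (1/(-5 + 4*9) + 5)/2 = (1/(-5 + 36) + 5)/2 = (1/31 + 5)/2 = (½)*(156/31) = 78/31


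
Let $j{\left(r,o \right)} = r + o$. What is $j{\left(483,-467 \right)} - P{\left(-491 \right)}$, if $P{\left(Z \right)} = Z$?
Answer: $507$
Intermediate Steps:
$j{\left(r,o \right)} = o + r$
$j{\left(483,-467 \right)} - P{\left(-491 \right)} = \left(-467 + 483\right) - -491 = 16 + 491 = 507$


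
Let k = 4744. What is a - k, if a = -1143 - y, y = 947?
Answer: -6834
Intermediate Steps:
a = -2090 (a = -1143 - 1*947 = -1143 - 947 = -2090)
a - k = -2090 - 1*4744 = -2090 - 4744 = -6834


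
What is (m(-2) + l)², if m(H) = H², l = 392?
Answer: 156816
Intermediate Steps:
(m(-2) + l)² = ((-2)² + 392)² = (4 + 392)² = 396² = 156816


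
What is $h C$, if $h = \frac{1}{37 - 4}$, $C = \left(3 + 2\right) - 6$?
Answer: $- \frac{1}{33} \approx -0.030303$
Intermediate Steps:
$C = -1$ ($C = 5 - 6 = -1$)
$h = \frac{1}{33} \approx 0.030303$
$h C = \frac{1}{33} \left(-1\right) = - \frac{1}{33}$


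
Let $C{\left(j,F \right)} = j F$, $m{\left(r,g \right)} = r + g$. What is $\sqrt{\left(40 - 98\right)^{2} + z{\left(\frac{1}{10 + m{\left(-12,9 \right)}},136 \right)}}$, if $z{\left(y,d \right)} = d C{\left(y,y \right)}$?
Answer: $\frac{2 \sqrt{41243}}{7} \approx 58.024$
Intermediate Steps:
$m{\left(r,g \right)} = g + r$
$C{\left(j,F \right)} = F j$
$z{\left(y,d \right)} = d y^{2}$ ($z{\left(y,d \right)} = d y y = d y^{2}$)
$\sqrt{\left(40 - 98\right)^{2} + z{\left(\frac{1}{10 + m{\left(-12,9 \right)}},136 \right)}} = \sqrt{\left(40 - 98\right)^{2} + 136 \left(\frac{1}{10 + \left(9 - 12\right)}\right)^{2}} = \sqrt{\left(-58\right)^{2} + 136 \left(\frac{1}{10 - 3}\right)^{2}} = \sqrt{3364 + 136 \left(\frac{1}{7}\right)^{2}} = \sqrt{3364 + \frac{136}{49}} = \sqrt{\frac{164972}{49}} = \frac{2 \sqrt{41243}}{7}$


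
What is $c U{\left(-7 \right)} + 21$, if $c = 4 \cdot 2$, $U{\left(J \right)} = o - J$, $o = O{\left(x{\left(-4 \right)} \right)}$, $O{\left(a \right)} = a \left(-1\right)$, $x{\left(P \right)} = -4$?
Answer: $109$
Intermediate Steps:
$O{\left(a \right)} = - a$
$o = 4$ ($o = \left(-1\right) \left(-4\right) = 4$)
$U{\left(J \right)} = 4 - J$
$c = 8$
$c U{\left(-7 \right)} + 21 = 8 \left(4 - -7\right) + 21 = 8 \left(4 + 7\right) + 21 = 8 \cdot 11 + 21 = 88 + 21 = 109$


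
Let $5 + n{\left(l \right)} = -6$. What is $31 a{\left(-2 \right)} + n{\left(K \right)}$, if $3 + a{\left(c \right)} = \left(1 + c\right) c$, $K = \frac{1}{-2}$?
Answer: $-42$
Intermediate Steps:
$K = - \frac{1}{2} \approx -0.5$
$a{\left(c \right)} = -3 + c \left(1 + c\right)$ ($a{\left(c \right)} = -3 + \left(1 + c\right) c = -3 + c \left(1 + c\right)$)
$n{\left(l \right)} = -11$ ($n{\left(l \right)} = -5 - 6 = -11$)
$31 a{\left(-2 \right)} + n{\left(K \right)} = 31 \left(-3 - 2 + \left(-2\right)^{2}\right) - 11 = 31 \left(-3 - 2 + 4\right) - 11 = 31 \left(-1\right) - 11 = -31 - 11 = -42$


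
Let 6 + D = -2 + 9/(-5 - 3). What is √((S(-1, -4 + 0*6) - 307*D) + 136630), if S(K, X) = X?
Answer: √2230838/4 ≈ 373.40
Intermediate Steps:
D = -73/8 (D = -6 + (-2 + 9/(-5 - 3)) = -6 + (-2 + 9/(-8)) = -6 + (-2 - ⅛*9) = -6 + (-2 - 9/8) = -6 - 25/8 = -73/8 ≈ -9.1250)
√((S(-1, -4 + 0*6) - 307*D) + 136630) = √(((-4 + 0*6) - 307*(-73/8)) + 136630) = √(((-4 + 0) + 22411/8) + 136630) = √((-4 + 22411/8) + 136630) = √(22379/8 + 136630) = √(1115419/8) = √2230838/4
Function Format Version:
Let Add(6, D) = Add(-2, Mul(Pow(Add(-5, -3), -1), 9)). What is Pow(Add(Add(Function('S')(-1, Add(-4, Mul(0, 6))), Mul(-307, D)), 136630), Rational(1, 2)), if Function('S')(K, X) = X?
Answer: Mul(Rational(1, 4), Pow(2230838, Rational(1, 2))) ≈ 373.40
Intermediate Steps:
D = Rational(-73, 8) (D = Add(-6, Add(-2, Mul(Pow(Add(-5, -3), -1), 9))) = Add(-6, Add(-2, Mul(Pow(-8, -1), 9))) = Add(-6, Add(-2, Mul(Rational(-1, 8), 9))) = Add(-6, Add(-2, Rational(-9, 8))) = Add(-6, Rational(-25, 8)) = Rational(-73, 8) ≈ -9.1250)
Pow(Add(Add(Function('S')(-1, Add(-4, Mul(0, 6))), Mul(-307, D)), 136630), Rational(1, 2)) = Pow(Add(Add(Add(-4, Mul(0, 6)), Mul(-307, Rational(-73, 8))), 136630), Rational(1, 2)) = Pow(Add(Add(Add(-4, 0), Rational(22411, 8)), 136630), Rational(1, 2)) = Pow(Add(Add(-4, Rational(22411, 8)), 136630), Rational(1, 2)) = Pow(Add(Rational(22379, 8), 136630), Rational(1, 2)) = Pow(Rational(1115419, 8), Rational(1, 2)) = Mul(Rational(1, 4), Pow(2230838, Rational(1, 2)))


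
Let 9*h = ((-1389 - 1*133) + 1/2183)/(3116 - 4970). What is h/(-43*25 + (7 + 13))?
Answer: -664505/7685788518 ≈ -8.6459e-5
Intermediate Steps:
h = 3322525/36425538 (h = (((-1389 - 1*133) + 1/2183)/(3116 - 4970))/9 = (((-1389 - 133) + 1/2183)/(-1854))/9 = ((-1522 + 1/2183)*(-1/1854))/9 = (-3322525/2183*(-1/1854))/9 = (⅑)*(3322525/4047282) = 3322525/36425538 ≈ 0.091214)
h/(-43*25 + (7 + 13)) = 3322525/(36425538*(-43*25 + (7 + 13))) = 3322525/(36425538*(-1075 + 20)) = (3322525/36425538)/(-1055) = (3322525/36425538)*(-1/1055) = -664505/7685788518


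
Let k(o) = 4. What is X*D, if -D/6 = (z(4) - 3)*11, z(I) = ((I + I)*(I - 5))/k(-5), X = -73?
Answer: -24090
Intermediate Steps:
z(I) = I*(-5 + I)/2 (z(I) = ((I + I)*(I - 5))/4 = ((2*I)*(-5 + I))*(¼) = (2*I*(-5 + I))*(¼) = I*(-5 + I)/2)
D = 330 (D = -6*((½)*4*(-5 + 4) - 3)*11 = -6*((½)*4*(-1) - 3)*11 = -6*(-2 - 3)*11 = -(-30)*11 = -6*(-55) = 330)
X*D = -73*330 = -24090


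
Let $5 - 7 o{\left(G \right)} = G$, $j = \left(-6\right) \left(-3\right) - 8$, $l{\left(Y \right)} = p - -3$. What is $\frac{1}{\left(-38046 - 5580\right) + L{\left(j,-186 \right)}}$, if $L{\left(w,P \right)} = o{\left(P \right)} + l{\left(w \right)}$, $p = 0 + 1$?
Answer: $- \frac{7}{305163} \approx -2.2939 \cdot 10^{-5}$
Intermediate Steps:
$p = 1$
$l{\left(Y \right)} = 4$ ($l{\left(Y \right)} = 1 - -3 = 1 + 3 = 4$)
$j = 10$ ($j = 18 - 8 = 10$)
$o{\left(G \right)} = \frac{5}{7} - \frac{G}{7}$
$L{\left(w,P \right)} = \frac{33}{7} - \frac{P}{7}$ ($L{\left(w,P \right)} = \left(\frac{5}{7} - \frac{P}{7}\right) + 4 = \frac{33}{7} - \frac{P}{7}$)
$\frac{1}{\left(-38046 - 5580\right) + L{\left(j,-186 \right)}} = \frac{1}{\left(-38046 - 5580\right) + \left(\frac{33}{7} - - \frac{186}{7}\right)} = \frac{1}{\left(-38046 - 5580\right) + \left(\frac{33}{7} + \frac{186}{7}\right)} = \frac{1}{-43626 + \frac{219}{7}} = \frac{1}{- \frac{305163}{7}} = - \frac{7}{305163}$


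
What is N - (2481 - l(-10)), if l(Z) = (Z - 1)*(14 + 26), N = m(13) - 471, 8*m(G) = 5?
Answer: -27131/8 ≈ -3391.4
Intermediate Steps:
m(G) = 5/8 (m(G) = (⅛)*5 = 5/8)
N = -3763/8 (N = 5/8 - 471 = -3763/8 ≈ -470.38)
l(Z) = -40 + 40*Z (l(Z) = (-1 + Z)*40 = -40 + 40*Z)
N - (2481 - l(-10)) = -3763/8 - (2481 - (-40 + 40*(-10))) = -3763/8 - (2481 - (-40 - 400)) = -3763/8 - (2481 - 1*(-440)) = -3763/8 - (2481 + 440) = -3763/8 - 1*2921 = -3763/8 - 2921 = -27131/8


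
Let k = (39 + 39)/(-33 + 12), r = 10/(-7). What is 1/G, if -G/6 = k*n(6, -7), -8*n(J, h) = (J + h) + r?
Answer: 98/663 ≈ 0.14781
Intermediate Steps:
r = -10/7 (r = 10*(-⅐) = -10/7 ≈ -1.4286)
n(J, h) = 5/28 - J/8 - h/8 (n(J, h) = -((J + h) - 10/7)/8 = -(-10/7 + J + h)/8 = 5/28 - J/8 - h/8)
k = -26/7 (k = 78/(-21) = 78*(-1/21) = -26/7 ≈ -3.7143)
G = 663/98 (G = -(-156)*(5/28 - ⅛*6 - ⅛*(-7))/7 = -(-156)*(5/28 - ¾ + 7/8)/7 = -(-156)*17/(7*56) = -6*(-221/196) = 663/98 ≈ 6.7653)
1/G = 1/(663/98) = 98/663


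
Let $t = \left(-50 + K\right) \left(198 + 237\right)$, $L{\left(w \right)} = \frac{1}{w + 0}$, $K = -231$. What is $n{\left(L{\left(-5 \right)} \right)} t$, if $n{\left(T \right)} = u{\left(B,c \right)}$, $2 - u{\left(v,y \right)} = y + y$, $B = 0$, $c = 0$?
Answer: $-244470$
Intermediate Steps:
$L{\left(w \right)} = \frac{1}{w}$
$u{\left(v,y \right)} = 2 - 2 y$ ($u{\left(v,y \right)} = 2 - \left(y + y\right) = 2 - 2 y$)
$n{\left(T \right)} = 2$ ($n{\left(T \right)} = 2 - 0 = 2 + 0 = 2$)
$t = -122235$ ($t = \left(-50 - 231\right) \left(198 + 237\right) = \left(-281\right) 435 = -122235$)
$n{\left(L{\left(-5 \right)} \right)} t = 2 \left(-122235\right) = -244470$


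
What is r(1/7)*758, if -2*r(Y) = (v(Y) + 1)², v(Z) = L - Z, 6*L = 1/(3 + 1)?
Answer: -8641579/28224 ≈ -306.18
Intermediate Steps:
L = 1/24 (L = 1/(6*(3 + 1)) = (⅙)/4 = (⅙)*(¼) = 1/24 ≈ 0.041667)
v(Z) = 1/24 - Z
r(Y) = -(25/24 - Y)²/2 (r(Y) = -((1/24 - Y) + 1)²/2 = -(25/24 - Y)²/2)
r(1/7)*758 = -(-25 + 24/7)²/1152*758 = -(-151/7)²/1152*758 = -1/1152*22801/49*758 = -22801/56448*758 = -8641579/28224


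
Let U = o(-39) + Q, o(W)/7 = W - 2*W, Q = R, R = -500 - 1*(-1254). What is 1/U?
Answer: 1/1027 ≈ 0.00097371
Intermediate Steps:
R = 754 (R = -500 + 1254 = 754)
Q = 754
o(W) = -7*W (o(W) = 7*(W - 2*W) = 7*(-W) = -7*W)
U = 1027 (U = -7*(-39) + 754 = 273 + 754 = 1027)
1/U = 1/1027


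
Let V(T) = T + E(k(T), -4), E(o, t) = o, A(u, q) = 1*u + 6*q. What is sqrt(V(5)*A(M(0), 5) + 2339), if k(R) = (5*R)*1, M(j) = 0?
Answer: sqrt(3239) ≈ 56.912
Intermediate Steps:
k(R) = 5*R
A(u, q) = u + 6*q
V(T) = 6*T (V(T) = T + 5*T = 6*T)
sqrt(V(5)*A(M(0), 5) + 2339) = sqrt((6*5)*(0 + 6*5) + 2339) = sqrt(30*(0 + 30) + 2339) = sqrt(30*30 + 2339) = sqrt(900 + 2339) = sqrt(3239)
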